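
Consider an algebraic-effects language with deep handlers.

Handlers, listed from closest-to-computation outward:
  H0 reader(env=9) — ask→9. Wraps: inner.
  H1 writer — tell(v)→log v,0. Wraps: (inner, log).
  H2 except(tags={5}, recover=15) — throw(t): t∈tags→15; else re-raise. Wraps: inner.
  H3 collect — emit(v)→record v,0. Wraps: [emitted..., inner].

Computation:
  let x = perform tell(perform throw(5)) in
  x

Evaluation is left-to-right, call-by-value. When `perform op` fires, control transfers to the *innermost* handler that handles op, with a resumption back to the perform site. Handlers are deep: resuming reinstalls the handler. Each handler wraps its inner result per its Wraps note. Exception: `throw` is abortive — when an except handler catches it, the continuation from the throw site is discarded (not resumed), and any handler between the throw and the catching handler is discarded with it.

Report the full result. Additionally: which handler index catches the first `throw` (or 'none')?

Answer: [15] ; first throw caught by: H2

Working:
throw(5) @ H2 caught ⇒ 15
H3 returns [15]
= [15]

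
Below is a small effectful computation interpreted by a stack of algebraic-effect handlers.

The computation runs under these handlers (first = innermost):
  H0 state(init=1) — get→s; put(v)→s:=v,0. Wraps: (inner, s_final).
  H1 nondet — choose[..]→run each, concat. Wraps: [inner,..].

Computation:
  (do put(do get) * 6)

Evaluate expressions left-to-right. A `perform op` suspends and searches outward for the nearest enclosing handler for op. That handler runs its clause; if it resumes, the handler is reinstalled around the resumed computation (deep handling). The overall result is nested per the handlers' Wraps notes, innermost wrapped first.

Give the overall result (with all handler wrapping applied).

Answer: [(0, 1)]

Working:
get @ H0 ⇒ 1
put(1) @ H0 ⇒ s:=1
H0 returns (0, 1)
H1 returns [(0, 1)]
= [(0, 1)]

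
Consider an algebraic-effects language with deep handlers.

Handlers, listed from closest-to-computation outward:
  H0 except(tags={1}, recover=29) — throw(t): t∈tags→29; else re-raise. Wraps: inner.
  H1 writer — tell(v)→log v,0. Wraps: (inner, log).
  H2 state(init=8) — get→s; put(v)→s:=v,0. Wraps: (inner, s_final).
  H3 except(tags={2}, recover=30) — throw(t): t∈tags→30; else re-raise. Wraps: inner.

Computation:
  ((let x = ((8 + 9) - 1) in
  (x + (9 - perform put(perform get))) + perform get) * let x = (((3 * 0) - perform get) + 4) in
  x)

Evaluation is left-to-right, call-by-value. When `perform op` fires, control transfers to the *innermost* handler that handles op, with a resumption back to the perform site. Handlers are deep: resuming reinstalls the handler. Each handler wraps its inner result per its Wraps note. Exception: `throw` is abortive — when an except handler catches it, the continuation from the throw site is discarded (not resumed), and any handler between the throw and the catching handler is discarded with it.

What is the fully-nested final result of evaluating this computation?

Answer: ((-132, ()), 8)

Evaluation trace:
get @ H2 ⇒ 8
put(8) @ H2 ⇒ s:=8
get @ H2 ⇒ 8
get @ H2 ⇒ 8
H0 returns -132
H1 returns (-132, ())
H2 returns ((-132, ()), 8)
H3 returns ((-132, ()), 8)
= ((-132, ()), 8)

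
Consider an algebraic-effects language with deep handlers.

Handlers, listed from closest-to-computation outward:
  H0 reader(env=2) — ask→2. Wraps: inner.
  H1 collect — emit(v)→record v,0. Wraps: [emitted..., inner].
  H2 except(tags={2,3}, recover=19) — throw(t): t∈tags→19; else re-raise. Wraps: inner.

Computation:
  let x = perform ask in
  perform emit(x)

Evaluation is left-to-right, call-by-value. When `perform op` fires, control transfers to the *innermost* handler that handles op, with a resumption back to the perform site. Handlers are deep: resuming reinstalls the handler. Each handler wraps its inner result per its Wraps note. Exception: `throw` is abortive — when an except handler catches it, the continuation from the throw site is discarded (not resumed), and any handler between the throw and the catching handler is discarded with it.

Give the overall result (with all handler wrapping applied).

Step-by-step:
ask @ H0 ⇒ 2
emit(2) @ H1 ⇒ out+=2
H0 returns 0
H1 returns [2, 0]
H2 returns [2, 0]
= [2, 0]

Answer: [2, 0]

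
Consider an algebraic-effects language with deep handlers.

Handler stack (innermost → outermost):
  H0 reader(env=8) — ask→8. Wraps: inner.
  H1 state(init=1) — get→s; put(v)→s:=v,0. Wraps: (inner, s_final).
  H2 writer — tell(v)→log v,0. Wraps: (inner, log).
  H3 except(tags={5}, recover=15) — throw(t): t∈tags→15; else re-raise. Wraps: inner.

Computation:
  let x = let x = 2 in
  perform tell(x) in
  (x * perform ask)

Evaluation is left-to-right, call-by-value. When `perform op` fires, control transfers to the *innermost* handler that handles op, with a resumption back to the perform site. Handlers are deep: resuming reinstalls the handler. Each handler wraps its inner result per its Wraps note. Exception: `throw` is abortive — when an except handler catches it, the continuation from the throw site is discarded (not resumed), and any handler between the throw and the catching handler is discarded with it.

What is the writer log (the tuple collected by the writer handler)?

Answer: (2)

Working:
tell(2) @ H2 ⇒ log+=2
ask @ H0 ⇒ 8
H0 returns 0
H1 returns (0, 1)
H2 returns ((0, 1), (2))
H3 returns ((0, 1), (2))
= ((0, 1), (2))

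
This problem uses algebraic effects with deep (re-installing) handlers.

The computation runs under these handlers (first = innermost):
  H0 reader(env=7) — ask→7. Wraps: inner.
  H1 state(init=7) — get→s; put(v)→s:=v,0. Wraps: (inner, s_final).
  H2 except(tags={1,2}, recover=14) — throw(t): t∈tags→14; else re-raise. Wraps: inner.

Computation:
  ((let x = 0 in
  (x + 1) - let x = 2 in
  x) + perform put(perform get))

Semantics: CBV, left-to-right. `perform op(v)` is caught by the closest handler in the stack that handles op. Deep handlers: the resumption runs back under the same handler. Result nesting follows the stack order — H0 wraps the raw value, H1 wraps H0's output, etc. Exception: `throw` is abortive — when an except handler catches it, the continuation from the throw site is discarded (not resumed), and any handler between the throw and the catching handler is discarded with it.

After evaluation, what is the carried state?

Working:
get @ H1 ⇒ 7
put(7) @ H1 ⇒ s:=7
H0 returns -1
H1 returns (-1, 7)
H2 returns (-1, 7)
= (-1, 7)

Answer: 7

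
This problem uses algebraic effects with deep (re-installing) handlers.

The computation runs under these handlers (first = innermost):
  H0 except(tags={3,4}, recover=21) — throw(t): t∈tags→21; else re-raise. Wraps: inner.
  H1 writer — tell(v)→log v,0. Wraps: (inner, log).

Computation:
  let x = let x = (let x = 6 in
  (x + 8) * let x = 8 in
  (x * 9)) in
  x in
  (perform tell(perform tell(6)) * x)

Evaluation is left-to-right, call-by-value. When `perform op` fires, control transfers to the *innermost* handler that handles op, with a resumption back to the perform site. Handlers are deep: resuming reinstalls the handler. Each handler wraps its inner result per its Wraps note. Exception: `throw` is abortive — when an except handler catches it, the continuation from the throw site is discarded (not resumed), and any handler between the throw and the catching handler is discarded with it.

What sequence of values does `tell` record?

Evaluation trace:
tell(6) @ H1 ⇒ log+=6
tell(0) @ H1 ⇒ log+=0
H0 returns 0
H1 returns (0, (6, 0))
= (0, (6, 0))

Answer: (6, 0)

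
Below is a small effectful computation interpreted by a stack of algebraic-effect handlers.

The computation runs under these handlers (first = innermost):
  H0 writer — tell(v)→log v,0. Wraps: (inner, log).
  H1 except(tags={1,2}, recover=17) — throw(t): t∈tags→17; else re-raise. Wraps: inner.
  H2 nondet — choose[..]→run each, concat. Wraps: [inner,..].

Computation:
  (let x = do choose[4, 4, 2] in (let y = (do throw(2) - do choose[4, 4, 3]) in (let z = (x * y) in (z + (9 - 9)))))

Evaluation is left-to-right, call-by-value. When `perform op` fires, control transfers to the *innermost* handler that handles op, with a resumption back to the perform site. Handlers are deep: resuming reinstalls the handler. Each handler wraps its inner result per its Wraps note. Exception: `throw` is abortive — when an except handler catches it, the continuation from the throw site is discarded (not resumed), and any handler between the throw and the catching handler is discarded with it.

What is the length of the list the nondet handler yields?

Answer: 3

Evaluation trace:
choose[4, 4, 2] @ H2
  branch[0] choose=4:
    throw(2) @ H1 caught ⇒ 17
    H2 returns [17]
  branch[1] choose=4:
    throw(2) @ H1 caught ⇒ 17
    H2 returns [17]
  branch[2] choose=2:
    throw(2) @ H1 caught ⇒ 17
    H2 returns [17]
= [17, 17, 17]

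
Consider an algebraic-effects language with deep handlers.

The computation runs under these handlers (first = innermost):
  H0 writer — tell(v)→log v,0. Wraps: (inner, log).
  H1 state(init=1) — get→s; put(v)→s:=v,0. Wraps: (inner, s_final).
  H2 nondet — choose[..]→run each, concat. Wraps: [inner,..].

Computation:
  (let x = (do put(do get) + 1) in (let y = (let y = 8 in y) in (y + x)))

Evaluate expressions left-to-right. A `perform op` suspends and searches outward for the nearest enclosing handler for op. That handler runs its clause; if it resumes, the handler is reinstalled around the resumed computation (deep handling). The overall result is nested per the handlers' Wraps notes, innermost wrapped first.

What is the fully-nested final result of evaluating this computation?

Answer: [((9, ()), 1)]

Working:
get @ H1 ⇒ 1
put(1) @ H1 ⇒ s:=1
H0 returns (9, ())
H1 returns ((9, ()), 1)
H2 returns [((9, ()), 1)]
= [((9, ()), 1)]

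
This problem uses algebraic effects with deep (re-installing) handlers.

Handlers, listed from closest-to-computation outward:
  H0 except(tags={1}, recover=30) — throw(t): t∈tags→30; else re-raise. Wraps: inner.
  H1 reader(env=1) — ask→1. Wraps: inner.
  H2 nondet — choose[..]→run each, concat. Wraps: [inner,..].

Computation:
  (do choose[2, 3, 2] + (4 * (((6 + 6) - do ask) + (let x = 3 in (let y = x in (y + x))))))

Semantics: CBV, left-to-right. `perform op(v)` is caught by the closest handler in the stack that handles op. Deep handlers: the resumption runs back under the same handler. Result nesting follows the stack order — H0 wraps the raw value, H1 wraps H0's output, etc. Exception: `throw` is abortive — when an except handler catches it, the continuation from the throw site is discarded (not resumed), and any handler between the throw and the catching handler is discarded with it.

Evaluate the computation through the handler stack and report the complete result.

Evaluation trace:
choose[2, 3, 2] @ H2
  branch[0] choose=2:
    ask @ H1 ⇒ 1
    H0 returns 70
    H1 returns 70
    H2 returns [70]
  branch[1] choose=3:
    ask @ H1 ⇒ 1
    H0 returns 71
    H1 returns 71
    H2 returns [71]
  branch[2] choose=2:
    ask @ H1 ⇒ 1
    H0 returns 70
    H1 returns 70
    H2 returns [70]
= [70, 71, 70]

Answer: [70, 71, 70]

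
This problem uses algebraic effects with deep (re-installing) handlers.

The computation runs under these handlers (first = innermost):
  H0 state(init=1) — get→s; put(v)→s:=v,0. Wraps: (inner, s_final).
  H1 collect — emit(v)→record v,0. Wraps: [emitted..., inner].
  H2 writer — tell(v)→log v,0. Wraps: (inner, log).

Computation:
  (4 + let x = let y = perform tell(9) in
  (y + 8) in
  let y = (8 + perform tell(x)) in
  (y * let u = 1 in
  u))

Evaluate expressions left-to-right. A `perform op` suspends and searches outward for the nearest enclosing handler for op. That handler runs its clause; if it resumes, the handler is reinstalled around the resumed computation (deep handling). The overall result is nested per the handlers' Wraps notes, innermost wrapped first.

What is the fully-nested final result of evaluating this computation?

Step-by-step:
tell(9) @ H2 ⇒ log+=9
tell(8) @ H2 ⇒ log+=8
H0 returns (12, 1)
H1 returns [(12, 1)]
H2 returns ([(12, 1)], (9, 8))
= ([(12, 1)], (9, 8))

Answer: ([(12, 1)], (9, 8))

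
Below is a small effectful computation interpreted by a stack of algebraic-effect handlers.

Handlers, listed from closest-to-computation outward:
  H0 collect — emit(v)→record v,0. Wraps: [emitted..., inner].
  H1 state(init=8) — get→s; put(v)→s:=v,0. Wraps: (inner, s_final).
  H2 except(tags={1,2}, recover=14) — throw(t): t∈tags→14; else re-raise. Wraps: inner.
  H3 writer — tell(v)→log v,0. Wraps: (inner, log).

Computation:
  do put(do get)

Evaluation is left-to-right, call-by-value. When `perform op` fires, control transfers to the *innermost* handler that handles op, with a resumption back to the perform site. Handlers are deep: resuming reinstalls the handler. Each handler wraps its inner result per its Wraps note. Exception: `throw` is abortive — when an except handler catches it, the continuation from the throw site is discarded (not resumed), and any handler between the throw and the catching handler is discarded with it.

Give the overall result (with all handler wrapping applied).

Answer: (([0], 8), ())

Evaluation trace:
get @ H1 ⇒ 8
put(8) @ H1 ⇒ s:=8
H0 returns [0]
H1 returns ([0], 8)
H2 returns ([0], 8)
H3 returns (([0], 8), ())
= (([0], 8), ())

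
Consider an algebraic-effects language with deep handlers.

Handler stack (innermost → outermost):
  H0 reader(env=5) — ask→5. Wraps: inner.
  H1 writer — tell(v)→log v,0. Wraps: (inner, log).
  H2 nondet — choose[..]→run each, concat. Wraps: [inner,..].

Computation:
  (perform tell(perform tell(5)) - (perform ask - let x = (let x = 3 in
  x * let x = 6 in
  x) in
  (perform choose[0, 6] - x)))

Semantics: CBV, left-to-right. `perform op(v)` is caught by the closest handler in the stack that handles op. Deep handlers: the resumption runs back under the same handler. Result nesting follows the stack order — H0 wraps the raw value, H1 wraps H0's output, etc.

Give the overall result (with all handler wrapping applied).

Step-by-step:
tell(5) @ H1 ⇒ log+=5
tell(0) @ H1 ⇒ log+=0
ask @ H0 ⇒ 5
choose[0, 6] @ H2
  branch[0] choose=0:
    H0 returns -23
    H1 returns (-23, (5, 0))
    H2 returns [(-23, (5, 0))]
  branch[1] choose=6:
    H0 returns -17
    H1 returns (-17, (5, 0))
    H2 returns [(-17, (5, 0))]
= [(-23, (5, 0)), (-17, (5, 0))]

Answer: [(-23, (5, 0)), (-17, (5, 0))]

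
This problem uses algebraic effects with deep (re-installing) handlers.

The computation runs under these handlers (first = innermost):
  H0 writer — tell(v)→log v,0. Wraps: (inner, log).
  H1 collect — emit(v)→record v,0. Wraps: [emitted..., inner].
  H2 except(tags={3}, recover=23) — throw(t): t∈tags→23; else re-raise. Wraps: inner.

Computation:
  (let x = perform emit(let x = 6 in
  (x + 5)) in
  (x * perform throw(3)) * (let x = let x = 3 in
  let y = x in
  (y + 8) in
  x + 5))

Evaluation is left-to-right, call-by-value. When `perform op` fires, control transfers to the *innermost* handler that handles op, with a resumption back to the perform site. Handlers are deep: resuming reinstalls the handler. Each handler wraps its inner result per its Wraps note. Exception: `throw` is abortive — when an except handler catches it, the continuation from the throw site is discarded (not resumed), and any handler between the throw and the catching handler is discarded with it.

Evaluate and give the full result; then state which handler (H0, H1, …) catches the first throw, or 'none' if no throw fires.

Working:
emit(11) @ H1 ⇒ out+=11
throw(3) @ H2 caught ⇒ 23
= 23

Answer: 23 ; first throw caught by: H2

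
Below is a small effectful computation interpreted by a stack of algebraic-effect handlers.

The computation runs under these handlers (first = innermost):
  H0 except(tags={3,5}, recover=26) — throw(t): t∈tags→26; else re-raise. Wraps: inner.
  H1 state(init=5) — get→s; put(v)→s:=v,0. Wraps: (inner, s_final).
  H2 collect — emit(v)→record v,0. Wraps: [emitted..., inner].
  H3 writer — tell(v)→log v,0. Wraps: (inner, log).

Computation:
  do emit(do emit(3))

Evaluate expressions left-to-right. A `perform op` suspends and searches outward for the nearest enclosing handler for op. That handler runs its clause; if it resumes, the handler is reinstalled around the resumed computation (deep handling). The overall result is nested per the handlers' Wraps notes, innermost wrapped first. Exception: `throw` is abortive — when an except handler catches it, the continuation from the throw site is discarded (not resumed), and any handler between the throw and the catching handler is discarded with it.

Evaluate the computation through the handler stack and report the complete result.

Step-by-step:
emit(3) @ H2 ⇒ out+=3
emit(0) @ H2 ⇒ out+=0
H0 returns 0
H1 returns (0, 5)
H2 returns [3, 0, (0, 5)]
H3 returns ([3, 0, (0, 5)], ())
= ([3, 0, (0, 5)], ())

Answer: ([3, 0, (0, 5)], ())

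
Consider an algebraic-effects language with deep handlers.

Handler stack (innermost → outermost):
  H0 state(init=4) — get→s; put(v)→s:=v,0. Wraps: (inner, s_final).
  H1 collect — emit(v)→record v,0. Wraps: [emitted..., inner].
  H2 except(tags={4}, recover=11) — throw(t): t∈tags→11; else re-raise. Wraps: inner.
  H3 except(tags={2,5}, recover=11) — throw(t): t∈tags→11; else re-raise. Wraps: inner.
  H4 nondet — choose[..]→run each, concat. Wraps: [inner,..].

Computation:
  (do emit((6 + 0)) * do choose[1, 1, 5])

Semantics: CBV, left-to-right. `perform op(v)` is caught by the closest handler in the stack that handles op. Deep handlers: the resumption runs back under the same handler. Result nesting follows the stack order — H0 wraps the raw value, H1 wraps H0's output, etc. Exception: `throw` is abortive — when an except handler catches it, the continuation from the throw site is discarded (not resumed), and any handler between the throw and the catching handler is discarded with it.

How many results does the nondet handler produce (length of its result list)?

Answer: 3

Step-by-step:
emit(6) @ H1 ⇒ out+=6
choose[1, 1, 5] @ H4
  branch[0] choose=1:
    H0 returns (0, 4)
    H1 returns [6, (0, 4)]
    H2 returns [6, (0, 4)]
    H3 returns [6, (0, 4)]
    H4 returns [[6, (0, 4)]]
  branch[1] choose=1:
    H0 returns (0, 4)
    H1 returns [6, (0, 4)]
    H2 returns [6, (0, 4)]
    H3 returns [6, (0, 4)]
    H4 returns [[6, (0, 4)]]
  branch[2] choose=5:
    H0 returns (0, 4)
    H1 returns [6, (0, 4)]
    H2 returns [6, (0, 4)]
    H3 returns [6, (0, 4)]
    H4 returns [[6, (0, 4)]]
= [[6, (0, 4)], [6, (0, 4)], [6, (0, 4)]]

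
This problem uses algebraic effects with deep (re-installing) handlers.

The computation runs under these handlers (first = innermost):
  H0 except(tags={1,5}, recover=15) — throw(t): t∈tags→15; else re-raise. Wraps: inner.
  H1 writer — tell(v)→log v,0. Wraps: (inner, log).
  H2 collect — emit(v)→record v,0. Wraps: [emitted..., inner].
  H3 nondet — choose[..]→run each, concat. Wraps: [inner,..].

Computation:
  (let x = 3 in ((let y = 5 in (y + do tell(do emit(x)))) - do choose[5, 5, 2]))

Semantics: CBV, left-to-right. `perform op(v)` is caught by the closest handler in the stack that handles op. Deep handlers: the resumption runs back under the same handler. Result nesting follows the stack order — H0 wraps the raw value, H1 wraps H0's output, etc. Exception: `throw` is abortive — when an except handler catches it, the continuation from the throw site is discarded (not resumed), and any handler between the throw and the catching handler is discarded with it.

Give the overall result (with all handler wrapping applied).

Answer: [[3, (0, (0))], [3, (0, (0))], [3, (3, (0))]]

Step-by-step:
emit(3) @ H2 ⇒ out+=3
tell(0) @ H1 ⇒ log+=0
choose[5, 5, 2] @ H3
  branch[0] choose=5:
    H0 returns 0
    H1 returns (0, (0))
    H2 returns [3, (0, (0))]
    H3 returns [[3, (0, (0))]]
  branch[1] choose=5:
    H0 returns 0
    H1 returns (0, (0))
    H2 returns [3, (0, (0))]
    H3 returns [[3, (0, (0))]]
  branch[2] choose=2:
    H0 returns 3
    H1 returns (3, (0))
    H2 returns [3, (3, (0))]
    H3 returns [[3, (3, (0))]]
= [[3, (0, (0))], [3, (0, (0))], [3, (3, (0))]]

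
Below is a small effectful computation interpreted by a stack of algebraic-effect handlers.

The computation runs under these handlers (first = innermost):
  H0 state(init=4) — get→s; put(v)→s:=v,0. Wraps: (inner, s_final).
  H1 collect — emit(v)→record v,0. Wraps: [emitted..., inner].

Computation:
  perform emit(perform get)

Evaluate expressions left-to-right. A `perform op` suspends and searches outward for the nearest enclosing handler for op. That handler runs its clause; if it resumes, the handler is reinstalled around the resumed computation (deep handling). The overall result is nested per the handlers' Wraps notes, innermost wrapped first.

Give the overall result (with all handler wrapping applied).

Step-by-step:
get @ H0 ⇒ 4
emit(4) @ H1 ⇒ out+=4
H0 returns (0, 4)
H1 returns [4, (0, 4)]
= [4, (0, 4)]

Answer: [4, (0, 4)]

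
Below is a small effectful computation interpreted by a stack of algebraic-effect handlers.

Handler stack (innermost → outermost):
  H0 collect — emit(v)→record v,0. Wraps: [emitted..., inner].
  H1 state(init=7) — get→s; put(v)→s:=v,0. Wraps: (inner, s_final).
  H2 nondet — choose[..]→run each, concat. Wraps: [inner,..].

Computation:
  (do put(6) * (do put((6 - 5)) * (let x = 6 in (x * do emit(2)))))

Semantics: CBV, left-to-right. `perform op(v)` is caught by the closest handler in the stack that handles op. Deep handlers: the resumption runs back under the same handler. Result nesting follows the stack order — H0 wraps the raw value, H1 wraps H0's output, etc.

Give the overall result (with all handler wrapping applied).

Step-by-step:
put(6) @ H1 ⇒ s:=6
put(1) @ H1 ⇒ s:=1
emit(2) @ H0 ⇒ out+=2
H0 returns [2, 0]
H1 returns ([2, 0], 1)
H2 returns [([2, 0], 1)]
= [([2, 0], 1)]

Answer: [([2, 0], 1)]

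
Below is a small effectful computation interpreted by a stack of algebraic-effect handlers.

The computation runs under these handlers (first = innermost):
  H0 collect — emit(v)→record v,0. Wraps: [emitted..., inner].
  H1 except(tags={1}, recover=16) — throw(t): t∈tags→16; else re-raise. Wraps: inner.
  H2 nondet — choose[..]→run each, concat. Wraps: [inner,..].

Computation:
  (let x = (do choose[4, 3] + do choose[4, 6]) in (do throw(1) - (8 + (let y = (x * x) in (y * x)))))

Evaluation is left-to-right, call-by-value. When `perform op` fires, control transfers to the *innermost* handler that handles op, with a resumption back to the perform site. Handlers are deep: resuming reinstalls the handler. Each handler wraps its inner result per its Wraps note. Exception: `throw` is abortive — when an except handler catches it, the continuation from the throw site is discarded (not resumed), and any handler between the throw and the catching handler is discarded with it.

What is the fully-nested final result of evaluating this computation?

Answer: [16, 16, 16, 16]

Evaluation trace:
choose[4, 3] @ H2
  branch[0] choose=4:
    choose[4, 6] @ H2
      branch[0] choose=4:
        throw(1) @ H1 caught ⇒ 16
        H2 returns [16]
      branch[1] choose=6:
        throw(1) @ H1 caught ⇒ 16
        H2 returns [16]
  branch[1] choose=3:
    choose[4, 6] @ H2
      branch[0] choose=4:
        throw(1) @ H1 caught ⇒ 16
        H2 returns [16]
      branch[1] choose=6:
        throw(1) @ H1 caught ⇒ 16
        H2 returns [16]
= [16, 16, 16, 16]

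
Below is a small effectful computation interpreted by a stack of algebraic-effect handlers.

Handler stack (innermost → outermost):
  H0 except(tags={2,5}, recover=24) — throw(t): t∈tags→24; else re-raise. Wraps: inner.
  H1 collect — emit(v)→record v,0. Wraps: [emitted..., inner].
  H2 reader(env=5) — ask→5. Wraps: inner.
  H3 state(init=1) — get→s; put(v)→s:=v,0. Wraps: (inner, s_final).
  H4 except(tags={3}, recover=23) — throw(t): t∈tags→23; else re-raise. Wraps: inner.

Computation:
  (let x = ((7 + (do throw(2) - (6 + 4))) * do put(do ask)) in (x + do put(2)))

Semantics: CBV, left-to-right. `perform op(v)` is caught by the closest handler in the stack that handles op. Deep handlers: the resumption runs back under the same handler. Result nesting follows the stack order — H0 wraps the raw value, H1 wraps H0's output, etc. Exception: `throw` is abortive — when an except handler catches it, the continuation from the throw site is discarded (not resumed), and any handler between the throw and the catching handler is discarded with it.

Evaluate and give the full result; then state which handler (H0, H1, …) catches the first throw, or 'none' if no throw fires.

Evaluation trace:
throw(2) @ H0 caught ⇒ 24
H1 returns [24]
H2 returns [24]
H3 returns ([24], 1)
H4 returns ([24], 1)
= ([24], 1)

Answer: ([24], 1) ; first throw caught by: H0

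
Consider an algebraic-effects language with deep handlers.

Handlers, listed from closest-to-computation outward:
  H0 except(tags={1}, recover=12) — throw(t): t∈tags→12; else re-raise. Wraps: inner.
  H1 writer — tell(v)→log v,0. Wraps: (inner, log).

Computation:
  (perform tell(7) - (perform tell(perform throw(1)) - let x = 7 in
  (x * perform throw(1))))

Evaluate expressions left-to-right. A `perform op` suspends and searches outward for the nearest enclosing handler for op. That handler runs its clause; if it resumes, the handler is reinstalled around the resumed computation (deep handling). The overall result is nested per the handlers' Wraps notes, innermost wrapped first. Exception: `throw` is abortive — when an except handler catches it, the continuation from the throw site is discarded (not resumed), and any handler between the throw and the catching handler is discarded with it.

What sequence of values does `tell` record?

Evaluation trace:
tell(7) @ H1 ⇒ log+=7
throw(1) @ H0 caught ⇒ 12
H1 returns (12, (7))
= (12, (7))

Answer: (7)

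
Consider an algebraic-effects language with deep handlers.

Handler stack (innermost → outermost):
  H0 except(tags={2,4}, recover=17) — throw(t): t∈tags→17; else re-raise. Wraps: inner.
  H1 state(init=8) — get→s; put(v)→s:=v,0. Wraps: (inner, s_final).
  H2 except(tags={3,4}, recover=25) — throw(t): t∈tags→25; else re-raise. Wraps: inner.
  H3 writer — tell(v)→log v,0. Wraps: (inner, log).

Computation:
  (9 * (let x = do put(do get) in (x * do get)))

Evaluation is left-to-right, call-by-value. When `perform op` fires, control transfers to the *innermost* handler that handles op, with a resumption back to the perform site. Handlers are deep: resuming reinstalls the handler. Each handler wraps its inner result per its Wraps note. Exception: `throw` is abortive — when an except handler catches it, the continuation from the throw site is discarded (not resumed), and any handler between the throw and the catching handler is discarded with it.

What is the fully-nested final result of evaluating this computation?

Answer: ((0, 8), ())

Evaluation trace:
get @ H1 ⇒ 8
put(8) @ H1 ⇒ s:=8
get @ H1 ⇒ 8
H0 returns 0
H1 returns (0, 8)
H2 returns (0, 8)
H3 returns ((0, 8), ())
= ((0, 8), ())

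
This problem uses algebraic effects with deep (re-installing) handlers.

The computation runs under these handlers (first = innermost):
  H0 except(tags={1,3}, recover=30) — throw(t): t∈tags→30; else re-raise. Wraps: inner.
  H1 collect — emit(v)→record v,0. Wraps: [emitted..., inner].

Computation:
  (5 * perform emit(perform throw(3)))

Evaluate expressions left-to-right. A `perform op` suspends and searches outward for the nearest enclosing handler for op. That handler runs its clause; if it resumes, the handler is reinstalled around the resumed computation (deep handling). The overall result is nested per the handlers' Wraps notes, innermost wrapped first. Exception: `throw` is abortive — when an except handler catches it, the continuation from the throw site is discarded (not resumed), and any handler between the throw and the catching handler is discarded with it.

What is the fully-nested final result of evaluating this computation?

Working:
throw(3) @ H0 caught ⇒ 30
H1 returns [30]
= [30]

Answer: [30]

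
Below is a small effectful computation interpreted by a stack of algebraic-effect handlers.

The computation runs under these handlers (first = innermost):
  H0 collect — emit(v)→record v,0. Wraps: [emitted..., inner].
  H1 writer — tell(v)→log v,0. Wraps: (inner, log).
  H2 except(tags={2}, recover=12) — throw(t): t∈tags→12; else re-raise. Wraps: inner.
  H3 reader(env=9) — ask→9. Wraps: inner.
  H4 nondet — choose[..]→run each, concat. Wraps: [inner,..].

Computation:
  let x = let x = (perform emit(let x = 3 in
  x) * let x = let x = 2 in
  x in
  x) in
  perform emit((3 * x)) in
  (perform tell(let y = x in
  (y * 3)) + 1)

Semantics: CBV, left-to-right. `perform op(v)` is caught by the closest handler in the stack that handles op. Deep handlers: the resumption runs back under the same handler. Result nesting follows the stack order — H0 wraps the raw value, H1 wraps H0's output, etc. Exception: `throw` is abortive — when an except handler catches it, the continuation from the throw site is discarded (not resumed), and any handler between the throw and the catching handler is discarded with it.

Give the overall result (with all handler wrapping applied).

Step-by-step:
emit(3) @ H0 ⇒ out+=3
emit(0) @ H0 ⇒ out+=0
tell(0) @ H1 ⇒ log+=0
H0 returns [3, 0, 1]
H1 returns ([3, 0, 1], (0))
H2 returns ([3, 0, 1], (0))
H3 returns ([3, 0, 1], (0))
H4 returns [([3, 0, 1], (0))]
= [([3, 0, 1], (0))]

Answer: [([3, 0, 1], (0))]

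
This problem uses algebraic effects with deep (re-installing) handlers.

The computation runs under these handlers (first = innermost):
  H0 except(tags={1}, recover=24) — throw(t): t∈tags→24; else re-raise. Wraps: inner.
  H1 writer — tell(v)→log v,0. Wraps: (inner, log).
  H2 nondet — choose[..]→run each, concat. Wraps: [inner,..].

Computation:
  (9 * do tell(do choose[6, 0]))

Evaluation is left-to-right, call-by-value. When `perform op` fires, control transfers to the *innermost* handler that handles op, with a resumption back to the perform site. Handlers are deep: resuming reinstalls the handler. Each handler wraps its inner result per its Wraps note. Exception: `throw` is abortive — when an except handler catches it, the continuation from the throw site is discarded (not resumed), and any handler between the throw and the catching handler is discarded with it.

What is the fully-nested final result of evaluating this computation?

Evaluation trace:
choose[6, 0] @ H2
  branch[0] choose=6:
    tell(6) @ H1 ⇒ log+=6
    H0 returns 0
    H1 returns (0, (6))
    H2 returns [(0, (6))]
  branch[1] choose=0:
    tell(0) @ H1 ⇒ log+=0
    H0 returns 0
    H1 returns (0, (0))
    H2 returns [(0, (0))]
= [(0, (6)), (0, (0))]

Answer: [(0, (6)), (0, (0))]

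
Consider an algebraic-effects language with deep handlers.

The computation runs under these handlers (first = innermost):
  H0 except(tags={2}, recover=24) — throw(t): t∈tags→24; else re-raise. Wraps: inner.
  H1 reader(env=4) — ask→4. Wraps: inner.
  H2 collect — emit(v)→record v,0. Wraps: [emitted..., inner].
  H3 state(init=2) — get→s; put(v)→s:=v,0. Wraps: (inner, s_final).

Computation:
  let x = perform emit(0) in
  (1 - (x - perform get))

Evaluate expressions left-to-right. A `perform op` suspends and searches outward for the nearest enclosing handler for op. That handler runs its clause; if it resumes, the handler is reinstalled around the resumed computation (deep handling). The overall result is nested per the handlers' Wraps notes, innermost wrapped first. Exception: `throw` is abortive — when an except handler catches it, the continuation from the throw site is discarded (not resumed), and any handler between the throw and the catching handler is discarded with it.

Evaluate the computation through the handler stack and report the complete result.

Answer: ([0, 3], 2)

Step-by-step:
emit(0) @ H2 ⇒ out+=0
get @ H3 ⇒ 2
H0 returns 3
H1 returns 3
H2 returns [0, 3]
H3 returns ([0, 3], 2)
= ([0, 3], 2)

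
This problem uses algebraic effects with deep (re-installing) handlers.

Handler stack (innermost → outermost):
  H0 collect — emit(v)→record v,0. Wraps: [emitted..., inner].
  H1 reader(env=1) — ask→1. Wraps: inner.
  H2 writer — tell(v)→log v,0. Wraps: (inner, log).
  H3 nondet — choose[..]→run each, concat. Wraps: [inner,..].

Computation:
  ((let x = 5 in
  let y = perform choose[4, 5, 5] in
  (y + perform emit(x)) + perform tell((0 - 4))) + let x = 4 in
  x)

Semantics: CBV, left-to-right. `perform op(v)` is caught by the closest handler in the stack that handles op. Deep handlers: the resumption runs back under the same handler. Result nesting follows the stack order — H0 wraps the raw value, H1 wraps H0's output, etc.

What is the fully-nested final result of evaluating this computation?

Working:
choose[4, 5, 5] @ H3
  branch[0] choose=4:
    emit(5) @ H0 ⇒ out+=5
    tell(-4) @ H2 ⇒ log+=-4
    H0 returns [5, 8]
    H1 returns [5, 8]
    H2 returns ([5, 8], (-4))
    H3 returns [([5, 8], (-4))]
  branch[1] choose=5:
    emit(5) @ H0 ⇒ out+=5
    tell(-4) @ H2 ⇒ log+=-4
    H0 returns [5, 9]
    H1 returns [5, 9]
    H2 returns ([5, 9], (-4))
    H3 returns [([5, 9], (-4))]
  branch[2] choose=5:
    emit(5) @ H0 ⇒ out+=5
    tell(-4) @ H2 ⇒ log+=-4
    H0 returns [5, 9]
    H1 returns [5, 9]
    H2 returns ([5, 9], (-4))
    H3 returns [([5, 9], (-4))]
= [([5, 8], (-4)), ([5, 9], (-4)), ([5, 9], (-4))]

Answer: [([5, 8], (-4)), ([5, 9], (-4)), ([5, 9], (-4))]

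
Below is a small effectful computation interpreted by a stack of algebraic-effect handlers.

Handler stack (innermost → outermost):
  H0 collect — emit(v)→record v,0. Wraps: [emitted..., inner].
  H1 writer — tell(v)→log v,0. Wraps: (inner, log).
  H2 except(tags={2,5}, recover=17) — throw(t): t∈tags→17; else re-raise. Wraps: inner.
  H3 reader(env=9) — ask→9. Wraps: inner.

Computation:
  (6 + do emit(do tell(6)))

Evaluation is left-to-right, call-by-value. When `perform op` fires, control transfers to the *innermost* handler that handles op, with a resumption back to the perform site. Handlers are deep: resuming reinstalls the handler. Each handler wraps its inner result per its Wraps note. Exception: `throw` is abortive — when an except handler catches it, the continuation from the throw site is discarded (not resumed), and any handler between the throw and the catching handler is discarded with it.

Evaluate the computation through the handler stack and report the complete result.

Step-by-step:
tell(6) @ H1 ⇒ log+=6
emit(0) @ H0 ⇒ out+=0
H0 returns [0, 6]
H1 returns ([0, 6], (6))
H2 returns ([0, 6], (6))
H3 returns ([0, 6], (6))
= ([0, 6], (6))

Answer: ([0, 6], (6))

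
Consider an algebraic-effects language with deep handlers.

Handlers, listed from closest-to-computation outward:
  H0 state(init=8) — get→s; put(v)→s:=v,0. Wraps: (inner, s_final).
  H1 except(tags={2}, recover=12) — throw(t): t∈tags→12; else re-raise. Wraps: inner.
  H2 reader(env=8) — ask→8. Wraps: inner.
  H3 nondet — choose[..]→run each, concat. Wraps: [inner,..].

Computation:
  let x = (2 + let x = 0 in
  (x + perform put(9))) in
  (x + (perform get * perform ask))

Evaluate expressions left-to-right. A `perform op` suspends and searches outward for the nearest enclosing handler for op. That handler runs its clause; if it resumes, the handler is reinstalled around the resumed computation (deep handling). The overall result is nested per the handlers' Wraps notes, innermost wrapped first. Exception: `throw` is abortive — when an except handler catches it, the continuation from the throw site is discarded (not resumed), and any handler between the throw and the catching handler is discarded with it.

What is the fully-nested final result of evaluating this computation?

Answer: [(74, 9)]

Working:
put(9) @ H0 ⇒ s:=9
get @ H0 ⇒ 9
ask @ H2 ⇒ 8
H0 returns (74, 9)
H1 returns (74, 9)
H2 returns (74, 9)
H3 returns [(74, 9)]
= [(74, 9)]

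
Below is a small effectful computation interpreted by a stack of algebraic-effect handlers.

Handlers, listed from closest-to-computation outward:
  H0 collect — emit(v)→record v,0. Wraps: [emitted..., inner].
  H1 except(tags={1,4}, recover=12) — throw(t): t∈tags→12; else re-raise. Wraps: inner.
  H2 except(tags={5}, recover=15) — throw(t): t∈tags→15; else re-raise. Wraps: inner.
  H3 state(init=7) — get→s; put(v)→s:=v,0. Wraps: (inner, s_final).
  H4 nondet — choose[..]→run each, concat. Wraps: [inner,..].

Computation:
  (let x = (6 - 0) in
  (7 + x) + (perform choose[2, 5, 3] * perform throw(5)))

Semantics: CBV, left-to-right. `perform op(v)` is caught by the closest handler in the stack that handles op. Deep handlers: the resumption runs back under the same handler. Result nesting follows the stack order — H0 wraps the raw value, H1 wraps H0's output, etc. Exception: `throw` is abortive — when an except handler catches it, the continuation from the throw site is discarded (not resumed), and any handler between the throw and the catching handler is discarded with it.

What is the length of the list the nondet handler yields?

Working:
choose[2, 5, 3] @ H4
  branch[0] choose=2:
    throw(5) @ H1 re-raised
    throw(5) @ H2 caught ⇒ 15
    H3 returns (15, 7)
    H4 returns [(15, 7)]
  branch[1] choose=5:
    throw(5) @ H1 re-raised
    throw(5) @ H2 caught ⇒ 15
    H3 returns (15, 7)
    H4 returns [(15, 7)]
  branch[2] choose=3:
    throw(5) @ H1 re-raised
    throw(5) @ H2 caught ⇒ 15
    H3 returns (15, 7)
    H4 returns [(15, 7)]
= [(15, 7), (15, 7), (15, 7)]

Answer: 3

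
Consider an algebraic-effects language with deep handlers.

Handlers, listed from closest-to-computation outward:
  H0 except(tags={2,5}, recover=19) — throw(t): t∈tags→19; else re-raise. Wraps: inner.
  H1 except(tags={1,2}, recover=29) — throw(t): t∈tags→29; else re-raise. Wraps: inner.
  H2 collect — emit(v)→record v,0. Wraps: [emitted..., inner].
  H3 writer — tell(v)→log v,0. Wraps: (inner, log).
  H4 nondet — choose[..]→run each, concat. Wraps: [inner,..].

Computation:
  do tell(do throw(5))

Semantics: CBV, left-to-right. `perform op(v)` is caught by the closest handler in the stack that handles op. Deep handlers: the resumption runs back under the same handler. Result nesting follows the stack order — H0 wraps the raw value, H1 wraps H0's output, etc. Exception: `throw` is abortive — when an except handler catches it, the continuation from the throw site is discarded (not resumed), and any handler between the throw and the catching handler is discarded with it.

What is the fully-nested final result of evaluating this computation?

Working:
throw(5) @ H0 caught ⇒ 19
H1 returns 19
H2 returns [19]
H3 returns ([19], ())
H4 returns [([19], ())]
= [([19], ())]

Answer: [([19], ())]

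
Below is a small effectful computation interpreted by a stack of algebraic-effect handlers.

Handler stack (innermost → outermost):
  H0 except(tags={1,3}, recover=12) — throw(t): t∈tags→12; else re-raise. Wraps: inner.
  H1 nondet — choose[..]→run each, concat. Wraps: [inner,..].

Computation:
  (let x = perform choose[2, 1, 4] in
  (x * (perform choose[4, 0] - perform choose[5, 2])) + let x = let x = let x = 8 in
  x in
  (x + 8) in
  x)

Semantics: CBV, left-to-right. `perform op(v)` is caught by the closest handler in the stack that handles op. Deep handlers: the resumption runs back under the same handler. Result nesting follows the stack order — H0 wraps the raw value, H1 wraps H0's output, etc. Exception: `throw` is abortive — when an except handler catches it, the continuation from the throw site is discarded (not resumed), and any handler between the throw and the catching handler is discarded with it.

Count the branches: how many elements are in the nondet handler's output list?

Working:
choose[2, 1, 4] @ H1
  branch[0] choose=2:
    choose[4, 0] @ H1
      branch[0] choose=4:
        choose[5, 2] @ H1
          branch[0] choose=5:
            H0 returns 14
            H1 returns [14]
          branch[1] choose=2:
            H0 returns 20
            H1 returns [20]
      branch[1] choose=0:
        choose[5, 2] @ H1
          branch[0] choose=5:
            H0 returns 6
            H1 returns [6]
          branch[1] choose=2:
            H0 returns 12
            H1 returns [12]
  branch[1] choose=1:
    choose[4, 0] @ H1
      branch[0] choose=4:
        choose[5, 2] @ H1
          branch[0] choose=5:
            H0 returns 15
            H1 returns [15]
          branch[1] choose=2:
            H0 returns 18
            H1 returns [18]
      branch[1] choose=0:
        choose[5, 2] @ H1
          branch[0] choose=5:
            H0 returns 11
            H1 returns [11]
          branch[1] choose=2:
            H0 returns 14
            H1 returns [14]
  branch[2] choose=4:
    choose[4, 0] @ H1
      branch[0] choose=4:
        choose[5, 2] @ H1
          branch[0] choose=5:
            H0 returns 12
            H1 returns [12]
          branch[1] choose=2:
            H0 returns 24
            H1 returns [24]
      branch[1] choose=0:
        choose[5, 2] @ H1
          branch[0] choose=5:
            H0 returns -4
            H1 returns [-4]
          branch[1] choose=2:
            H0 returns 8
            H1 returns [8]
= [14, 20, 6, 12, 15, 18, 11, 14, 12, 24, -4, 8]

Answer: 12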